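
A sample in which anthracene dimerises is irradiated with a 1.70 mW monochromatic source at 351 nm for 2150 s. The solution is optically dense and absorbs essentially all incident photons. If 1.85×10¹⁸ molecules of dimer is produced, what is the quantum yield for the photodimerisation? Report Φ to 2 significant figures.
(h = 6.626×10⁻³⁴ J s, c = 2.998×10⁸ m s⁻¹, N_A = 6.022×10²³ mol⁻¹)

Φ = 0.29

Product: 1.85×10¹⁸ / 6.022×10²³ = 3.072×10⁻⁶ mol.
Photon energy at 351 nm: hc/λ = (6.626×10⁻³⁴)(2.998×10⁸)/(351×10⁻⁹) = 5.659×10⁻¹⁹ J.
Energy delivered: (1.70 mW)(2150 s) = 3.655 J.
Photons incident: 3.655 / 5.659×10⁻¹⁹ = 6.459×10¹⁸, i.e. 6.459×10¹⁸/6.022×10²³ = 1.073×10⁻⁵ mol.
Φ = 3.072×10⁻⁶ mol / 1.073×10⁻⁵ mol photons = 0.29.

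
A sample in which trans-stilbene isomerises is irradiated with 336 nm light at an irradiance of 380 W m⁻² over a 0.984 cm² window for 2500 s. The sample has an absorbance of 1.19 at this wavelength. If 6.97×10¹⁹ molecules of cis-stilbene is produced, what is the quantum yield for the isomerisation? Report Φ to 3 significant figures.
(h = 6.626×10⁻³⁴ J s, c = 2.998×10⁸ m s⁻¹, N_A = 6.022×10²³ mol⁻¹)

Φ = 0.471

Product: 6.97×10¹⁹ / 6.022×10²³ = 1.157×10⁻⁴ mol.
Photon energy at 336 nm: hc/λ = (6.626×10⁻³⁴)(2.998×10⁸)/(336×10⁻⁹) = 5.912×10⁻¹⁹ J.
Energy delivered: (380 W m⁻²)(0.984×10⁻⁴ m²)(2500 s) = 93.48 J.
Photons incident: 93.48 / 5.912×10⁻¹⁹ = 1.581×10²⁰, i.e. 1.581×10²⁰/6.022×10²³ = 2.625×10⁻⁴ mol.
Fraction absorbed: 1 − 10^(−1.19) = 0.9354.
Photons absorbed: 0.9354 × 2.625×10⁻⁴ = 2.455×10⁻⁴ mol.
Φ = 1.157×10⁻⁴ mol / 2.455×10⁻⁴ mol photons = 0.471.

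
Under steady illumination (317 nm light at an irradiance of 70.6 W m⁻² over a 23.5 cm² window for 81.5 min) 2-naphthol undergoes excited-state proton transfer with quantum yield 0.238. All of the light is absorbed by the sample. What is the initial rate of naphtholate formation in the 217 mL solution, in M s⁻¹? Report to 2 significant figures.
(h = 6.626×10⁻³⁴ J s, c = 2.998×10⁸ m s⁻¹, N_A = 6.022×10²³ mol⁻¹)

Photon energy at 317 nm: hc/λ = (6.626×10⁻³⁴)(2.998×10⁸)/(317×10⁻⁹) = 6.266×10⁻¹⁹ J.
Energy delivered: (70.6 W m⁻²)(23.5×10⁻⁴ m²)(4890 s) = 811.3 J.
Photons incident: 811.3 / 6.266×10⁻¹⁹ = 1.295×10²¹, i.e. 1.295×10²¹/6.022×10²³ = 0.002150 mol.
Product formed: 0.238 × 0.002150 = 5.117×10⁻⁴ mol.
Rate: 5.117×10⁻⁴ mol / (4890 s × 0.217 L) = 4.8×10⁻⁷ M s⁻¹.

4.8×10⁻⁷ M s⁻¹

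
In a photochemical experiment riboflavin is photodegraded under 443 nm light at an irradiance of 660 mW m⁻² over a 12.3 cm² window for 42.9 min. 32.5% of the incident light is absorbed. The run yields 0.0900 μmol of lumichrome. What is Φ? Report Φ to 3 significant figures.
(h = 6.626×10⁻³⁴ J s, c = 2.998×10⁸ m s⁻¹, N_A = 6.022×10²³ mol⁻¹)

Φ = 0.0358

Product: 0.0900 μmol = 9.00×10⁻⁸ mol.
Photon energy at 443 nm: hc/λ = (6.626×10⁻³⁴)(2.998×10⁸)/(443×10⁻⁹) = 4.484×10⁻¹⁹ J.
Energy delivered: (660 mW m⁻²)(12.3×10⁻⁴ m²)(2574 s) = 2.090 J.
Photons incident: 2.090 / 4.484×10⁻¹⁹ = 4.661×10¹⁸, i.e. 4.661×10¹⁸/6.022×10²³ = 7.740×10⁻⁶ mol.
Photons absorbed: 0.325 × 7.740×10⁻⁶ = 2.516×10⁻⁶ mol.
Φ = 9.00×10⁻⁸ mol / 2.516×10⁻⁶ mol photons = 0.0358.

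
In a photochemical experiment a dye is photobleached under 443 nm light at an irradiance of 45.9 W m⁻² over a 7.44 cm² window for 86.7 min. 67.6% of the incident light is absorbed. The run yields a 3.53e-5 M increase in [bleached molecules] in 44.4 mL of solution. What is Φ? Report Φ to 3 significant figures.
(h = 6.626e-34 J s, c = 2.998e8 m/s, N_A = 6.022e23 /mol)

Φ = 0.00352

Product: (3.53e-5 M)(0.0444 L) = 1.567e-6 mol.
Photon energy at 443 nm: hc/λ = (6.626e-34)(2.998e8)/(443e-9) = 4.484e-19 J.
Energy delivered: (45.9 W m⁻²)(7.44e-4 m²)(5202 s) = 177.6 J.
Photons incident: 177.6 / 4.484e-19 = 3.961e20, i.e. 3.961e20/6.022e23 = 6.578e-4 mol.
Photons absorbed: 0.676 × 6.578e-4 = 4.447e-4 mol.
Φ = 1.567e-6 mol / 4.447e-4 mol photons = 0.00352.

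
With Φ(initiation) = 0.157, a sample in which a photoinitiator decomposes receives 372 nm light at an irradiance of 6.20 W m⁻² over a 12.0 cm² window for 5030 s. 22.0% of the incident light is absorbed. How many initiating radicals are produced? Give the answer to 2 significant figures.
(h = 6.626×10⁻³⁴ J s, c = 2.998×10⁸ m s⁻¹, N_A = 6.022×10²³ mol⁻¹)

2.4×10¹⁸ initiating radicals

Photon energy at 372 nm: hc/λ = (6.626×10⁻³⁴)(2.998×10⁸)/(372×10⁻⁹) = 5.340×10⁻¹⁹ J.
Energy delivered: (6.20 W m⁻²)(12.0×10⁻⁴ m²)(5030 s) = 37.42 J.
Photons incident: 37.42 / 5.340×10⁻¹⁹ = 7.007×10¹⁹, i.e. 7.007×10¹⁹/6.022×10²³ = 1.164×10⁻⁴ mol.
Photons absorbed: 0.220 × 1.164×10⁻⁴ = 2.561×10⁻⁵ mol.
Product: Φ × n_abs = 0.157 × 2.561×10⁻⁵ = 4.021×10⁻⁶ mol.
As a count: 4.021×10⁻⁶ × 6.022×10²³ = 2.4×10¹⁸.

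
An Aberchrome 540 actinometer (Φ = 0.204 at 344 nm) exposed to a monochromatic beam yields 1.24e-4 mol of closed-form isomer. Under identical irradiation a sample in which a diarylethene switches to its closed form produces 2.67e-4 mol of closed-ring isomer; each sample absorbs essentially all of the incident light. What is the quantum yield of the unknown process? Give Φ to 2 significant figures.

Photons absorbed by the actinometer: 1.24e-4 / 0.204 = 6.078e-4 mol.
Φ(unknown) = 2.67e-4 / 6.078e-4 = 0.44.

Φ = 0.44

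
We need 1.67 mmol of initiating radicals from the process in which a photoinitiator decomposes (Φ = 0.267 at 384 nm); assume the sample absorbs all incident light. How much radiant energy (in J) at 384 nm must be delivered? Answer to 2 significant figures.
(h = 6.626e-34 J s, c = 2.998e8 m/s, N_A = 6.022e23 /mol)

Product: 1.67 mmol = 0.00167 mol.
Photons that must be absorbed: 0.00167 / 0.267 = 0.006255 mol.
Photon energy: hc/λ = 5.173e-19 J; per mole, 3.115e5 J mol⁻¹.
Energy required: 0.006255 × 3.115e5 = 1900 J.

1900 J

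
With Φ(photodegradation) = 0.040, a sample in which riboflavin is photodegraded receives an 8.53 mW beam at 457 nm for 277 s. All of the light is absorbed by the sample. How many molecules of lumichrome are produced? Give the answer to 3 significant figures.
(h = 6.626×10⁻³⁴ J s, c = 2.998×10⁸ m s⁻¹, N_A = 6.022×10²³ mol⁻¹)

Photon energy at 457 nm: hc/λ = (6.626×10⁻³⁴)(2.998×10⁸)/(457×10⁻⁹) = 4.347×10⁻¹⁹ J.
Energy delivered: (8.53 mW)(277 s) = 2.363 J.
Photons incident: 2.363 / 4.347×10⁻¹⁹ = 5.436×10¹⁸, i.e. 5.436×10¹⁸/6.022×10²³ = 9.027×10⁻⁶ mol.
Product: Φ × n_abs = 0.040 × 9.027×10⁻⁶ = 3.611×10⁻⁷ mol.
As a count: 3.611×10⁻⁷ × 6.022×10²³ = 2.17×10¹⁷.

2.17×10¹⁷ molecules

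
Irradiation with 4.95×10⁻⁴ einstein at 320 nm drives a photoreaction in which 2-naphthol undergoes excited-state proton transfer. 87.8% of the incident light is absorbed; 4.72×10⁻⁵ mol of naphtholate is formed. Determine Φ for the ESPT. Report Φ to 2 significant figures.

Φ = 0.11

Photons absorbed: 0.878 × 4.95×10⁻⁴ = 4.346×10⁻⁴ mol.
Φ = 4.72×10⁻⁵ mol / 4.346×10⁻⁴ mol photons = 0.11.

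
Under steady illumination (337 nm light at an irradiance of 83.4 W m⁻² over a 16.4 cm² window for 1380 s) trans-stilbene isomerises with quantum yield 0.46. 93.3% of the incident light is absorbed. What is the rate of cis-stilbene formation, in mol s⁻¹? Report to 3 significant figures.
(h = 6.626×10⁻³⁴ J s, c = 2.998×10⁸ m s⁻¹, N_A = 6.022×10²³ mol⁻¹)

1.65×10⁻⁷ mol s⁻¹

Photon energy at 337 nm: hc/λ = (6.626×10⁻³⁴)(2.998×10⁸)/(337×10⁻⁹) = 5.895×10⁻¹⁹ J.
Energy delivered: (83.4 W m⁻²)(16.4×10⁻⁴ m²)(1380 s) = 188.8 J.
Photons incident: 188.8 / 5.895×10⁻¹⁹ = 3.203×10²⁰, i.e. 3.203×10²⁰/6.022×10²³ = 5.319×10⁻⁴ mol.
Photons absorbed: 0.933 × 5.319×10⁻⁴ = 4.963×10⁻⁴ mol.
Product formed: 0.46 × 4.963×10⁻⁴ = 2.283×10⁻⁴ mol.
Rate: 2.283×10⁻⁴ / 1380 s = 1.65×10⁻⁷ mol s⁻¹.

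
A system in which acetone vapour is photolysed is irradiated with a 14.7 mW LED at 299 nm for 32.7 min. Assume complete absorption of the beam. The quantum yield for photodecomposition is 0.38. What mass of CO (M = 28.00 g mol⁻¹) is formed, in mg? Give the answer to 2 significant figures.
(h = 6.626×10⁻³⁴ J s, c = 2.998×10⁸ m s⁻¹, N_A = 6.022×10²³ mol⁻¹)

0.77 mg

Photon energy at 299 nm: hc/λ = (6.626×10⁻³⁴)(2.998×10⁸)/(299×10⁻⁹) = 6.644×10⁻¹⁹ J.
Energy delivered: (14.7 mW)(1962 s) = 28.84 J.
Photons incident: 28.84 / 6.644×10⁻¹⁹ = 4.341×10¹⁹, i.e. 4.341×10¹⁹/6.022×10²³ = 7.209×10⁻⁵ mol.
Product: Φ × n_abs = 0.38 × 7.209×10⁻⁵ = 2.739×10⁻⁵ mol.
Mass: 2.739×10⁻⁵ × 28.00 = 7.669×10⁻⁴ g = 0.77 mg.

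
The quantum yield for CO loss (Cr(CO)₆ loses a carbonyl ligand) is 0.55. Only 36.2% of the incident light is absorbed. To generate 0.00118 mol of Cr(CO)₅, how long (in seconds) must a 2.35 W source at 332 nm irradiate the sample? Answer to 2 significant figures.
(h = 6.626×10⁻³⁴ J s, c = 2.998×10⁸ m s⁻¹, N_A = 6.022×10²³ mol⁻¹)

Photons that must be absorbed: 0.00118 / 0.55 = 0.002145 mol.
Incident photons needed: 0.002145 / 0.362 = 0.005925 mol.
Photon energy: hc/λ = 5.983×10⁻¹⁹ J; per mole, 3.603×10⁵ J mol⁻¹.
Energy required: 0.005925 × 3.603×10⁵ = 2135 J.
Time: 2135 J / 2.35 W = 910 s.

t ≈ 910 s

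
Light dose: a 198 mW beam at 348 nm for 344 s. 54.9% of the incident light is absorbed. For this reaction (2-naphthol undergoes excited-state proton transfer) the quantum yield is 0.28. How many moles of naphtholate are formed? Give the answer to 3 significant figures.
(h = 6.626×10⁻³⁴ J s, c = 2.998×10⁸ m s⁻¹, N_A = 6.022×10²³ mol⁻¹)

Photon energy at 348 nm: hc/λ = (6.626×10⁻³⁴)(2.998×10⁸)/(348×10⁻⁹) = 5.708×10⁻¹⁹ J.
Energy delivered: (198 mW)(344 s) = 68.11 J.
Photons incident: 68.11 / 5.708×10⁻¹⁹ = 1.193×10²⁰, i.e. 1.193×10²⁰/6.022×10²³ = 1.981×10⁻⁴ mol.
Photons absorbed: 0.549 × 1.981×10⁻⁴ = 1.088×10⁻⁴ mol.
Product: Φ × n_abs = 0.28 × 1.088×10⁻⁴ = 3.046×10⁻⁵ mol.

3.05×10⁻⁵ mol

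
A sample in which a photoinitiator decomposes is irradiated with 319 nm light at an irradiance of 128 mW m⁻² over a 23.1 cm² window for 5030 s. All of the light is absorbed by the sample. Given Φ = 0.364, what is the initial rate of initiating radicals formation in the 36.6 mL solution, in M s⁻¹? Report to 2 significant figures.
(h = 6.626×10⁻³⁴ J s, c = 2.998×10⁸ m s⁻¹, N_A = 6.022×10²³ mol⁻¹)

Photon energy at 319 nm: hc/λ = (6.626×10⁻³⁴)(2.998×10⁸)/(319×10⁻⁹) = 6.227×10⁻¹⁹ J.
Energy delivered: (128 mW m⁻²)(23.1×10⁻⁴ m²)(5030 s) = 1.487 J.
Photons incident: 1.487 / 6.227×10⁻¹⁹ = 2.388×10¹⁸, i.e. 2.388×10¹⁸/6.022×10²³ = 3.965×10⁻⁶ mol.
Product formed: 0.364 × 3.965×10⁻⁶ = 1.443×10⁻⁶ mol.
Rate: 1.443×10⁻⁶ mol / (5030 s × 0.0366 L) = 7.8×10⁻⁹ M s⁻¹.

7.8×10⁻⁹ M s⁻¹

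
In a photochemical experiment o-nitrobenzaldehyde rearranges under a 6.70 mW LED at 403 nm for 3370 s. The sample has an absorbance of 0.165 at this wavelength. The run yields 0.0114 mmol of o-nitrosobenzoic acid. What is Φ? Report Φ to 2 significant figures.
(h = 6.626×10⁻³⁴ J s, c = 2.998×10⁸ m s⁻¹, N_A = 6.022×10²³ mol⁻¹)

Φ = 0.47

Product: 0.0114 mmol = 1.14×10⁻⁵ mol.
Photon energy at 403 nm: hc/λ = (6.626×10⁻³⁴)(2.998×10⁸)/(403×10⁻⁹) = 4.929×10⁻¹⁹ J.
Energy delivered: (6.70 mW)(3370 s) = 22.58 J.
Photons incident: 22.58 / 4.929×10⁻¹⁹ = 4.581×10¹⁹, i.e. 4.581×10¹⁹/6.022×10²³ = 7.607×10⁻⁵ mol.
Fraction absorbed: 1 − 10^(−0.165) = 0.3161.
Photons absorbed: 0.3161 × 7.607×10⁻⁵ = 2.405×10⁻⁵ mol.
Φ = 1.14×10⁻⁵ mol / 2.405×10⁻⁵ mol photons = 0.47.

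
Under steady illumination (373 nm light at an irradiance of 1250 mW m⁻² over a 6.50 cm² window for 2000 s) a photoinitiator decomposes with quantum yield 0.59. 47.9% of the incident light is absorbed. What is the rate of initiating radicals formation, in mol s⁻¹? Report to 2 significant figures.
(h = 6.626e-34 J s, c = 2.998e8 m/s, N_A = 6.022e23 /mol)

Photon energy at 373 nm: hc/λ = (6.626e-34)(2.998e8)/(373e-9) = 5.326e-19 J.
Energy delivered: (1250 mW m⁻²)(6.50e-4 m²)(2000 s) = 1.625 J.
Photons incident: 1.625 / 5.326e-19 = 3.051e18, i.e. 3.051e18/6.022e23 = 5.066e-6 mol.
Photons absorbed: 0.479 × 5.066e-6 = 2.427e-6 mol.
Product formed: 0.59 × 2.427e-6 = 1.432e-6 mol.
Rate: 1.432e-6 / 2000 s = 7.2e-10 mol s⁻¹.

7.2e-10 mol s⁻¹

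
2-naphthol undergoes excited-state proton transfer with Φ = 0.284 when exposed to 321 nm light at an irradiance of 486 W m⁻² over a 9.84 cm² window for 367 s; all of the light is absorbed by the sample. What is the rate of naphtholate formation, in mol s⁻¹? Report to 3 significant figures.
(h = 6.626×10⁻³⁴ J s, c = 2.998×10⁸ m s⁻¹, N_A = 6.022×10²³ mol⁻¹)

Photon energy at 321 nm: hc/λ = (6.626×10⁻³⁴)(2.998×10⁸)/(321×10⁻⁹) = 6.188×10⁻¹⁹ J.
Energy delivered: (486 W m⁻²)(9.84×10⁻⁴ m²)(367 s) = 175.5 J.
Photons incident: 175.5 / 6.188×10⁻¹⁹ = 2.836×10²⁰, i.e. 2.836×10²⁰/6.022×10²³ = 4.709×10⁻⁴ mol.
Product formed: 0.284 × 4.709×10⁻⁴ = 1.337×10⁻⁴ mol.
Rate: 1.337×10⁻⁴ / 367 s = 3.64×10⁻⁷ mol s⁻¹.

3.64×10⁻⁷ mol s⁻¹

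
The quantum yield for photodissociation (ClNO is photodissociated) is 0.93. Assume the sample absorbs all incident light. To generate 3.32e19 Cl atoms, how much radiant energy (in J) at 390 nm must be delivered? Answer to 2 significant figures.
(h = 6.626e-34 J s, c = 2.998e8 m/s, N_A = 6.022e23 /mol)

18 J

Product: 3.32e19 / 6.022e23 = 5.513e-5 mol.
Photons that must be absorbed: 5.513e-5 / 0.93 = 5.928e-5 mol.
Photon energy: hc/λ = 5.094e-19 J; per mole, 3.068e5 J mol⁻¹.
Energy required: 5.928e-5 × 3.068e5 = 18 J.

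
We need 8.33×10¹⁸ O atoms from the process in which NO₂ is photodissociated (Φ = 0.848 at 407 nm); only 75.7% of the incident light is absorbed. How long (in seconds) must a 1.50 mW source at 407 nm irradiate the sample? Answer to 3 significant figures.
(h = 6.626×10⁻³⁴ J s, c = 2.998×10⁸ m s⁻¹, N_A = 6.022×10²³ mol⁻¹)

Product: 8.33×10¹⁸ / 6.022×10²³ = 1.383×10⁻⁵ mol.
Photons that must be absorbed: 1.383×10⁻⁵ / 0.848 = 1.631×10⁻⁵ mol.
Incident photons needed: 1.631×10⁻⁵ / 0.757 = 2.155×10⁻⁵ mol.
Photon energy: hc/λ = 4.881×10⁻¹⁹ J; per mole, 2.939×10⁵ J mol⁻¹.
Energy required: 2.155×10⁻⁵ × 2.939×10⁵ = 6.334 J.
Time: 6.334 J / 0.0015 W = 4220 s.

t ≈ 4220 s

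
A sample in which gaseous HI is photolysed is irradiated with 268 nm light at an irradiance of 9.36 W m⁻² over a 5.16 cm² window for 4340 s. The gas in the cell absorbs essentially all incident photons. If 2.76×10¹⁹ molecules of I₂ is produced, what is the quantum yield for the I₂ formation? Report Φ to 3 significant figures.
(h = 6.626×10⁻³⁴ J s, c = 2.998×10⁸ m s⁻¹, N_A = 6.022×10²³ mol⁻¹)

Φ = 0.976

Product: 2.76×10¹⁹ / 6.022×10²³ = 4.583×10⁻⁵ mol.
Photon energy at 268 nm: hc/λ = (6.626×10⁻³⁴)(2.998×10⁸)/(268×10⁻⁹) = 7.412×10⁻¹⁹ J.
Energy delivered: (9.36 W m⁻²)(5.16×10⁻⁴ m²)(4340 s) = 20.96 J.
Photons incident: 20.96 / 7.412×10⁻¹⁹ = 2.828×10¹⁹, i.e. 2.828×10¹⁹/6.022×10²³ = 4.696×10⁻⁵ mol.
Φ = 4.583×10⁻⁵ mol / 4.696×10⁻⁵ mol photons = 0.976.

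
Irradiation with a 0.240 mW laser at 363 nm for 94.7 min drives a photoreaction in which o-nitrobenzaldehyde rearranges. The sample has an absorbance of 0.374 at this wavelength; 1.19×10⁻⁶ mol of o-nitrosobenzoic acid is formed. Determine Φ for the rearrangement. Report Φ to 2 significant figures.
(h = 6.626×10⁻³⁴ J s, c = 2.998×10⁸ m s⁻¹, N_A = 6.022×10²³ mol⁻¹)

Photon energy at 363 nm: hc/λ = (6.626×10⁻³⁴)(2.998×10⁸)/(363×10⁻⁹) = 5.472×10⁻¹⁹ J.
Energy delivered: (0.240 mW)(5682 s) = 1.364 J.
Photons incident: 1.364 / 5.472×10⁻¹⁹ = 2.493×10¹⁸, i.e. 2.493×10¹⁸/6.022×10²³ = 4.140×10⁻⁶ mol.
Fraction absorbed: 1 − 10^(−0.374) = 0.5773.
Photons absorbed: 0.5773 × 4.140×10⁻⁶ = 2.390×10⁻⁶ mol.
Φ = 1.19×10⁻⁶ mol / 2.390×10⁻⁶ mol photons = 0.50.

Φ = 0.50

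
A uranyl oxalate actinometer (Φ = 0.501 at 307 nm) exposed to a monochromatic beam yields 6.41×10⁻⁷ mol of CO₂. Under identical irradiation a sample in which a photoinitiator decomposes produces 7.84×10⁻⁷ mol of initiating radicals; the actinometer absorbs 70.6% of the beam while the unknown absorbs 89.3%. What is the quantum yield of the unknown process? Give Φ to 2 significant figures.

Φ = 0.48

Photons absorbed by the actinometer: 6.41×10⁻⁷ / 0.501 = 1.279×10⁻⁶ mol.
Incident flux: 1.279×10⁻⁶ / 0.706 = 1.812×10⁻⁶ einstein.
Absorbed by unknown: 0.893 × 1.812×10⁻⁶ = 1.618×10⁻⁶ mol.
Φ(unknown) = 7.84×10⁻⁷ / 1.618×10⁻⁶ = 0.48.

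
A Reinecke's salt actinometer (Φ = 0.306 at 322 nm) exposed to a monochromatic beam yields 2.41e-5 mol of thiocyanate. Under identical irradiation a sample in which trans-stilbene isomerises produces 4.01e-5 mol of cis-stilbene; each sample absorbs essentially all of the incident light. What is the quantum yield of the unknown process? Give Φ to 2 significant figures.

Photons absorbed by the actinometer: 2.41e-5 / 0.306 = 7.876e-5 mol.
Φ(unknown) = 4.01e-5 / 7.876e-5 = 0.51.

Φ = 0.51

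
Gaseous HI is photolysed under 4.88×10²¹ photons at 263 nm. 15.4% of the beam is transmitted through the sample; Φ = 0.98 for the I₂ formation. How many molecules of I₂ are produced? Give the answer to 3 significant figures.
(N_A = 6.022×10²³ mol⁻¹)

4.05×10²¹ molecules

Moles of photons: 4.88×10²¹ / 6.022×10²³ = 0.008104 mol.
Fraction absorbed: 1 − 15.4/100 = 0.8460.
Photons absorbed: 0.8460 × 0.008104 = 0.006856 mol.
Product: Φ × n_abs = 0.98 × 0.006856 = 0.006719 mol.
As a count: 0.006719 × 6.022×10²³ = 4.05×10²¹.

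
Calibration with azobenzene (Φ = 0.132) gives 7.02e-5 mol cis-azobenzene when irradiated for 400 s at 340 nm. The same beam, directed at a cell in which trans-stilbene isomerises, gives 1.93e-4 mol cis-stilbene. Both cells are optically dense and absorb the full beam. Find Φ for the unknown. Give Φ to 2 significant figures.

Φ = 0.36

Photons absorbed by the actinometer: 7.02e-5 / 0.132 = 5.318e-4 mol.
Φ(unknown) = 1.93e-4 / 5.318e-4 = 0.36.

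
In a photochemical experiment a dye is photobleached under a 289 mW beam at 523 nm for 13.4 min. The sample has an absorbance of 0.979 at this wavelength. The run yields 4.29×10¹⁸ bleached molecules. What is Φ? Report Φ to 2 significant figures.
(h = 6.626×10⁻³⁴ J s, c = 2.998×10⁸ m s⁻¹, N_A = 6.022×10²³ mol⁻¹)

Product: 4.29×10¹⁸ / 6.022×10²³ = 7.124×10⁻⁶ mol.
Photon energy at 523 nm: hc/λ = (6.626×10⁻³⁴)(2.998×10⁸)/(523×10⁻⁹) = 3.798×10⁻¹⁹ J.
Energy delivered: (289 mW)(804 s) = 232.4 J.
Photons incident: 232.4 / 3.798×10⁻¹⁹ = 6.119×10²⁰, i.e. 6.119×10²⁰/6.022×10²³ = 0.001016 mol.
Fraction absorbed: 1 − 10^(−0.979) = 0.8950.
Photons absorbed: 0.8950 × 0.001016 = 9.093×10⁻⁴ mol.
Φ = 7.124×10⁻⁶ mol / 9.093×10⁻⁴ mol photons = 0.0078.

Φ = 0.0078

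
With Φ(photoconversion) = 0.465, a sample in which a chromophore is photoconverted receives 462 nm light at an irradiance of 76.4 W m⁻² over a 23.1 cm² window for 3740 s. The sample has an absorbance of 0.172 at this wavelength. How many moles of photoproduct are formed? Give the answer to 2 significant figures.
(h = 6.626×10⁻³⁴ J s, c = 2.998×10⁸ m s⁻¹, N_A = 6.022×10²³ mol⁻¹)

Photon energy at 462 nm: hc/λ = (6.626×10⁻³⁴)(2.998×10⁸)/(462×10⁻⁹) = 4.300×10⁻¹⁹ J.
Energy delivered: (76.4 W m⁻²)(23.1×10⁻⁴ m²)(3740 s) = 660.1 J.
Photons incident: 660.1 / 4.300×10⁻¹⁹ = 1.535×10²¹, i.e. 1.535×10²¹/6.022×10²³ = 0.002549 mol.
Fraction absorbed: 1 − 10^(−0.172) = 0.3270.
Photons absorbed: 0.3270 × 0.002549 = 8.335×10⁻⁴ mol.
Product: Φ × n_abs = 0.465 × 8.335×10⁻⁴ = 3.876×10⁻⁴ mol.

3.9×10⁻⁴ mol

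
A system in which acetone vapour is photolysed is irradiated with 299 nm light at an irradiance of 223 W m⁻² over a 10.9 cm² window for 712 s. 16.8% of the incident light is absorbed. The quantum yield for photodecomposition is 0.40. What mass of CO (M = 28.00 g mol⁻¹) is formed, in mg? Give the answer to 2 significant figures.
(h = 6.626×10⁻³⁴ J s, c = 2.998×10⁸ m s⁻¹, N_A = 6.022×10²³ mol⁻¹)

Photon energy at 299 nm: hc/λ = (6.626×10⁻³⁴)(2.998×10⁸)/(299×10⁻⁹) = 6.644×10⁻¹⁹ J.
Energy delivered: (223 W m⁻²)(10.9×10⁻⁴ m²)(712 s) = 173.1 J.
Photons incident: 173.1 / 6.644×10⁻¹⁹ = 2.605×10²⁰, i.e. 2.605×10²⁰/6.022×10²³ = 4.326×10⁻⁴ mol.
Photons absorbed: 0.168 × 4.326×10⁻⁴ = 7.268×10⁻⁵ mol.
Product: Φ × n_abs = 0.40 × 7.268×10⁻⁵ = 2.907×10⁻⁵ mol.
Mass: 2.907×10⁻⁵ × 28.00 = 8.140×10⁻⁴ g = 0.81 mg.

0.81 mg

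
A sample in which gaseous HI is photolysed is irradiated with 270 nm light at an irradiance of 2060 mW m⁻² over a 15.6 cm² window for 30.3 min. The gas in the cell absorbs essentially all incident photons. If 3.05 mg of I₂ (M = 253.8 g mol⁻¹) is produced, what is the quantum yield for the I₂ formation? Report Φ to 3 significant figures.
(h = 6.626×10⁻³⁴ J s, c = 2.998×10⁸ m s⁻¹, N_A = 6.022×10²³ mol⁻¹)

Φ = 0.911

Product: 3.05 mg / 253.8 g mol⁻¹ = 1.202×10⁻⁵ mol.
Photon energy at 270 nm: hc/λ = (6.626×10⁻³⁴)(2.998×10⁸)/(270×10⁻⁹) = 7.357×10⁻¹⁹ J.
Energy delivered: (2060 mW m⁻²)(15.6×10⁻⁴ m²)(1818 s) = 5.842 J.
Photons incident: 5.842 / 7.357×10⁻¹⁹ = 7.941×10¹⁸, i.e. 7.941×10¹⁸/6.022×10²³ = 1.319×10⁻⁵ mol.
Φ = 1.202×10⁻⁵ mol / 1.319×10⁻⁵ mol photons = 0.911.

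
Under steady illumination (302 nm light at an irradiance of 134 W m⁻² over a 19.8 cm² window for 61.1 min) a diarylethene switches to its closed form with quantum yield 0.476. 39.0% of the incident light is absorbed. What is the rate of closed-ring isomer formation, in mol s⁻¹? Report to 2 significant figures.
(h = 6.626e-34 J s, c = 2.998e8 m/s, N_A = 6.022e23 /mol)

Photon energy at 302 nm: hc/λ = (6.626e-34)(2.998e8)/(302e-9) = 6.578e-19 J.
Energy delivered: (134 W m⁻²)(19.8e-4 m²)(3666 s) = 972.7 J.
Photons incident: 972.7 / 6.578e-19 = 1.479e21, i.e. 1.479e21/6.022e23 = 0.002456 mol.
Photons absorbed: 0.390 × 0.002456 = 9.578e-4 mol.
Product formed: 0.476 × 9.578e-4 = 4.559e-4 mol.
Rate: 4.559e-4 / 3666 s = 1.2e-7 mol s⁻¹.

1.2e-7 mol s⁻¹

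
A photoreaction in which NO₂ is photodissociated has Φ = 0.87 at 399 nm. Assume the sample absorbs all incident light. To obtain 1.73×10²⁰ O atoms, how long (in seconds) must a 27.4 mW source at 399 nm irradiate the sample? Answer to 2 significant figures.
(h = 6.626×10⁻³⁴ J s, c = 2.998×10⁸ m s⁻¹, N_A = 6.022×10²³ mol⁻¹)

t ≈ 3600 s

Product: 1.73×10²⁰ / 6.022×10²³ = 2.873×10⁻⁴ mol.
Photons that must be absorbed: 2.873×10⁻⁴ / 0.87 = 3.302×10⁻⁴ mol.
Photon energy: hc/λ = 4.979×10⁻¹⁹ J; per mole, 2.998×10⁵ J mol⁻¹.
Energy required: 3.302×10⁻⁴ × 2.998×10⁵ = 98.99 J.
Time: 98.99 J / 0.0274 W = 3600 s.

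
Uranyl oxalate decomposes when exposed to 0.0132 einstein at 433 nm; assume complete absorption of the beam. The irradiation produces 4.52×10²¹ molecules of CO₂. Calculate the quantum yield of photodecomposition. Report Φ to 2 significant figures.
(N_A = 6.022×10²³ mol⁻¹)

Φ = 0.57

Product: 4.52×10²¹ / 6.022×10²³ = 0.007506 mol.
Φ = 0.007506 mol / 0.0132 mol photons = 0.57.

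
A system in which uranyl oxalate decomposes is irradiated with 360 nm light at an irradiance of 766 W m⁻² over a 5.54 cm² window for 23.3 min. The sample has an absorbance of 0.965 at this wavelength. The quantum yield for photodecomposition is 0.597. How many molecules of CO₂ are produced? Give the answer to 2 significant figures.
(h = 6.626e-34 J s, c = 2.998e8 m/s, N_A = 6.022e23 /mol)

Photon energy at 360 nm: hc/λ = (6.626e-34)(2.998e8)/(360e-9) = 5.518e-19 J.
Energy delivered: (766 W m⁻²)(5.54e-4 m²)(1398 s) = 593.3 J.
Photons incident: 593.3 / 5.518e-19 = 1.075e21, i.e. 1.075e21/6.022e23 = 0.001785 mol.
Fraction absorbed: 1 − 10^(−0.965) = 0.8916.
Photons absorbed: 0.8916 × 0.001785 = 0.001592 mol.
Product: Φ × n_abs = 0.597 × 0.001592 = 9.504e-4 mol.
As a count: 9.504e-4 × 6.022e23 = 5.7e20.

5.7e20 molecules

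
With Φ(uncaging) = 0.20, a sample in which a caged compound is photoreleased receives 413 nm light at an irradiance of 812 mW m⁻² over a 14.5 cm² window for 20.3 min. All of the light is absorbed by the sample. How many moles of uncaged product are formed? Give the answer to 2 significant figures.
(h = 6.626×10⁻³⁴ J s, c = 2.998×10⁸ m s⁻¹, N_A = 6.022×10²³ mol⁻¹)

Photon energy at 413 nm: hc/λ = (6.626×10⁻³⁴)(2.998×10⁸)/(413×10⁻⁹) = 4.810×10⁻¹⁹ J.
Energy delivered: (812 mW m⁻²)(14.5×10⁻⁴ m²)(1218 s) = 1.434 J.
Photons incident: 1.434 / 4.810×10⁻¹⁹ = 2.981×10¹⁸, i.e. 2.981×10¹⁸/6.022×10²³ = 4.950×10⁻⁶ mol.
Product: Φ × n_abs = 0.20 × 4.950×10⁻⁶ = 9.900×10⁻⁷ mol.

9.9×10⁻⁷ mol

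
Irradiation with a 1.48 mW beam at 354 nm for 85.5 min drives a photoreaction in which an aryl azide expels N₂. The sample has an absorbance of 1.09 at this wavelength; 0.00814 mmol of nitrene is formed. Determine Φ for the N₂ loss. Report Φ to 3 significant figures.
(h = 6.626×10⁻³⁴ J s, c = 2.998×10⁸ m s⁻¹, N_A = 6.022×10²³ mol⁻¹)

Product: 0.00814 mmol = 8.14×10⁻⁶ mol.
Photon energy at 354 nm: hc/λ = (6.626×10⁻³⁴)(2.998×10⁸)/(354×10⁻⁹) = 5.612×10⁻¹⁹ J.
Energy delivered: (1.48 mW)(5130 s) = 7.592 J.
Photons incident: 7.592 / 5.612×10⁻¹⁹ = 1.353×10¹⁹, i.e. 1.353×10¹⁹/6.022×10²³ = 2.247×10⁻⁵ mol.
Fraction absorbed: 1 − 10^(−1.09) = 0.9187.
Photons absorbed: 0.9187 × 2.247×10⁻⁵ = 2.064×10⁻⁵ mol.
Φ = 8.14×10⁻⁶ mol / 2.064×10⁻⁵ mol photons = 0.394.

Φ = 0.394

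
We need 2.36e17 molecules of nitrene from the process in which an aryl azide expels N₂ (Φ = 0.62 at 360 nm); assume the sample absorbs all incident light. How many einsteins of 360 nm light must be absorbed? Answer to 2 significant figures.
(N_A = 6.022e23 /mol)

6.3e-7 einstein

Product: 2.36e17 / 6.022e23 = 3.919e-7 mol.
Photons that must be absorbed: 3.919e-7 / 0.62 = 6.321e-7 mol.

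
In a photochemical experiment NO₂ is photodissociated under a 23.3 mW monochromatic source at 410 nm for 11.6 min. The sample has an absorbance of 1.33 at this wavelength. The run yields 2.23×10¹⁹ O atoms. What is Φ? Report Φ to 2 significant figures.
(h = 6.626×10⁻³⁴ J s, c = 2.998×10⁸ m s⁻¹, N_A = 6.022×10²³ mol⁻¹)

Product: 2.23×10¹⁹ / 6.022×10²³ = 3.703×10⁻⁵ mol.
Photon energy at 410 nm: hc/λ = (6.626×10⁻³⁴)(2.998×10⁸)/(410×10⁻⁹) = 4.845×10⁻¹⁹ J.
Energy delivered: (23.3 mW)(696 s) = 16.22 J.
Photons incident: 16.22 / 4.845×10⁻¹⁹ = 3.348×10¹⁹, i.e. 3.348×10¹⁹/6.022×10²³ = 5.560×10⁻⁵ mol.
Fraction absorbed: 1 − 10^(−1.33) = 0.9532.
Photons absorbed: 0.9532 × 5.560×10⁻⁵ = 5.300×10⁻⁵ mol.
Φ = 3.703×10⁻⁵ mol / 5.300×10⁻⁵ mol photons = 0.70.

Φ = 0.70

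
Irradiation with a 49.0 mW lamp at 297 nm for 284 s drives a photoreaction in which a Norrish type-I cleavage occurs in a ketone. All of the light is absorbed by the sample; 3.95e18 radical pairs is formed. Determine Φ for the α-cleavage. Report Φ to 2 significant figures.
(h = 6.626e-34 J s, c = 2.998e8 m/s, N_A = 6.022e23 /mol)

Φ = 0.19

Product: 3.95e18 / 6.022e23 = 6.559e-6 mol.
Photon energy at 297 nm: hc/λ = (6.626e-34)(2.998e8)/(297e-9) = 6.688e-19 J.
Energy delivered: (49.0 mW)(284 s) = 13.92 J.
Photons incident: 13.92 / 6.688e-19 = 2.081e19, i.e. 2.081e19/6.022e23 = 3.456e-5 mol.
Φ = 6.559e-6 mol / 3.456e-5 mol photons = 0.19.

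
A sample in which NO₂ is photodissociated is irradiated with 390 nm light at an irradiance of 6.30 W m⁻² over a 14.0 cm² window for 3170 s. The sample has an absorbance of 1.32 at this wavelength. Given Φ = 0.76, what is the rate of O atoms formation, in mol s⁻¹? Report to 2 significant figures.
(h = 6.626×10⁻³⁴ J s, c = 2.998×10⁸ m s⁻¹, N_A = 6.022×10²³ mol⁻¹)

Photon energy at 390 nm: hc/λ = (6.626×10⁻³⁴)(2.998×10⁸)/(390×10⁻⁹) = 5.094×10⁻¹⁹ J.
Energy delivered: (6.30 W m⁻²)(14.0×10⁻⁴ m²)(3170 s) = 27.96 J.
Photons incident: 27.96 / 5.094×10⁻¹⁹ = 5.489×10¹⁹, i.e. 5.489×10¹⁹/6.022×10²³ = 9.115×10⁻⁵ mol.
Fraction absorbed: 1 − 10^(−1.32) = 0.9521.
Photons absorbed: 0.9521 × 9.115×10⁻⁵ = 8.678×10⁻⁵ mol.
Product formed: 0.76 × 8.678×10⁻⁵ = 6.595×10⁻⁵ mol.
Rate: 6.595×10⁻⁵ / 3170 s = 2.1×10⁻⁸ mol s⁻¹.

2.1×10⁻⁸ mol s⁻¹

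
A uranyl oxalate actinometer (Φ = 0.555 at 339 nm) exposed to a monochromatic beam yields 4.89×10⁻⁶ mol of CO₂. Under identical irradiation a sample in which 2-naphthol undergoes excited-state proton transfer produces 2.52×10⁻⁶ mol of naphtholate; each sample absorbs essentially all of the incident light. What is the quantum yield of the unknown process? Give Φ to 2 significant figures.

Photons absorbed by the actinometer: 4.89×10⁻⁶ / 0.555 = 8.811×10⁻⁶ mol.
Φ(unknown) = 2.52×10⁻⁶ / 8.811×10⁻⁶ = 0.29.

Φ = 0.29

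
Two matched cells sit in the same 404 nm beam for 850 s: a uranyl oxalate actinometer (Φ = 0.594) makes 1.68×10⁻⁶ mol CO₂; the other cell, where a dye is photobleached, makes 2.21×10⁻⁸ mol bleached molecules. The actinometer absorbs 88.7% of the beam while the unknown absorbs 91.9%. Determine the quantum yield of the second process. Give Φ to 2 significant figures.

Photons absorbed by the actinometer: 1.68×10⁻⁶ / 0.594 = 2.828×10⁻⁶ mol.
Incident flux: 2.828×10⁻⁶ / 0.887 = 3.188×10⁻⁶ einstein.
Absorbed by unknown: 0.919 × 3.188×10⁻⁶ = 2.930×10⁻⁶ mol.
Φ(unknown) = 2.21×10⁻⁸ / 2.930×10⁻⁶ = 0.0075.

Φ = 0.0075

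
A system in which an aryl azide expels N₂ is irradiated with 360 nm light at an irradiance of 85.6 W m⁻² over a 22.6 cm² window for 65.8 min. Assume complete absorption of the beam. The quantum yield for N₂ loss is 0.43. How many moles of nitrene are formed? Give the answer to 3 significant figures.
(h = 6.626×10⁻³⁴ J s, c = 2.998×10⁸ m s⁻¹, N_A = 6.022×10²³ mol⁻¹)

Photon energy at 360 nm: hc/λ = (6.626×10⁻³⁴)(2.998×10⁸)/(360×10⁻⁹) = 5.518×10⁻¹⁹ J.
Energy delivered: (85.6 W m⁻²)(22.6×10⁻⁴ m²)(3948 s) = 763.8 J.
Photons incident: 763.8 / 5.518×10⁻¹⁹ = 1.384×10²¹, i.e. 1.384×10²¹/6.022×10²³ = 0.002298 mol.
Product: Φ × n_abs = 0.43 × 0.002298 = 9.881×10⁻⁴ mol.

9.88×10⁻⁴ mol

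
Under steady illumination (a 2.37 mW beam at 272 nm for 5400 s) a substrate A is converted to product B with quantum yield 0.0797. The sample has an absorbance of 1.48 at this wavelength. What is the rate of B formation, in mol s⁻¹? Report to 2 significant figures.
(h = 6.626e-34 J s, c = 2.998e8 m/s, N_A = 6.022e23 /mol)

4.2e-10 mol s⁻¹

Photon energy at 272 nm: hc/λ = (6.626e-34)(2.998e8)/(272e-9) = 7.303e-19 J.
Energy delivered: (2.37 mW)(5400 s) = 12.80 J.
Photons incident: 12.80 / 7.303e-19 = 1.753e19, i.e. 1.753e19/6.022e23 = 2.911e-5 mol.
Fraction absorbed: 1 − 10^(−1.48) = 0.9669.
Photons absorbed: 0.9669 × 2.911e-5 = 2.815e-5 mol.
Product formed: 0.0797 × 2.815e-5 = 2.244e-6 mol.
Rate: 2.244e-6 / 5400 s = 4.2e-10 mol s⁻¹.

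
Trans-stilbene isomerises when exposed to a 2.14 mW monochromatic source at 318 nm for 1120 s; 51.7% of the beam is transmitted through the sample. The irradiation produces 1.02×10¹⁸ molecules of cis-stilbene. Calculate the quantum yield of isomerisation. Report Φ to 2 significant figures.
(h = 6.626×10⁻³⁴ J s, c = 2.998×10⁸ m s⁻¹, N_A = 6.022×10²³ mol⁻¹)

Product: 1.02×10¹⁸ / 6.022×10²³ = 1.694×10⁻⁶ mol.
Photon energy at 318 nm: hc/λ = (6.626×10⁻³⁴)(2.998×10⁸)/(318×10⁻⁹) = 6.247×10⁻¹⁹ J.
Energy delivered: (2.14 mW)(1120 s) = 2.397 J.
Photons incident: 2.397 / 6.247×10⁻¹⁹ = 3.837×10¹⁸, i.e. 3.837×10¹⁸/6.022×10²³ = 6.372×10⁻⁶ mol.
Fraction absorbed: 1 − 51.7/100 = 0.4830.
Photons absorbed: 0.4830 × 6.372×10⁻⁶ = 3.078×10⁻⁶ mol.
Φ = 1.694×10⁻⁶ mol / 3.078×10⁻⁶ mol photons = 0.55.

Φ = 0.55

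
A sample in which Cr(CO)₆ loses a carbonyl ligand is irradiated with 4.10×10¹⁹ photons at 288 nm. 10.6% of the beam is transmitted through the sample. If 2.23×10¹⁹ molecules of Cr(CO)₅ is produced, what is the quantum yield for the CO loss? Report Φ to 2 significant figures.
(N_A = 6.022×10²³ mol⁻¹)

Product: 2.23×10¹⁹ / 6.022×10²³ = 3.703×10⁻⁵ mol.
Moles of photons: 4.10×10¹⁹ / 6.022×10²³ = 6.808×10⁻⁵ mol.
Fraction absorbed: 1 − 10.6/100 = 0.8940.
Photons absorbed: 0.8940 × 6.808×10⁻⁵ = 6.086×10⁻⁵ mol.
Φ = 3.703×10⁻⁵ mol / 6.086×10⁻⁵ mol photons = 0.61.

Φ = 0.61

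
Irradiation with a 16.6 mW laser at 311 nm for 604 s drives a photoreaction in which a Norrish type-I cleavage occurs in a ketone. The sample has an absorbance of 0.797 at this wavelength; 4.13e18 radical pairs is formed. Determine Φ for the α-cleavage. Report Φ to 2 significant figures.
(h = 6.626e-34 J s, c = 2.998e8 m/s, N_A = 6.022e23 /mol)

Product: 4.13e18 / 6.022e23 = 6.858e-6 mol.
Photon energy at 311 nm: hc/λ = (6.626e-34)(2.998e8)/(311e-9) = 6.387e-19 J.
Energy delivered: (16.6 mW)(604 s) = 10.03 J.
Photons incident: 10.03 / 6.387e-19 = 1.570e19, i.e. 1.570e19/6.022e23 = 2.607e-5 mol.
Fraction absorbed: 1 − 10^(−0.797) = 0.8404.
Photons absorbed: 0.8404 × 2.607e-5 = 2.191e-5 mol.
Φ = 6.858e-6 mol / 2.191e-5 mol photons = 0.31.

Φ = 0.31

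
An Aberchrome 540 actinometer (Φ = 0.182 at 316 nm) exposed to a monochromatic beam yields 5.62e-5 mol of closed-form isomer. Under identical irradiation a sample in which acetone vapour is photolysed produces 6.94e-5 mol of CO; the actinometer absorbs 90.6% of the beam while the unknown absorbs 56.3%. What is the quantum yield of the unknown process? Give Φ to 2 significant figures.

Φ = 0.36

Photons absorbed by the actinometer: 5.62e-5 / 0.182 = 3.088e-4 mol.
Incident flux: 3.088e-4 / 0.906 = 3.408e-4 einstein.
Absorbed by unknown: 0.563 × 3.408e-4 = 1.919e-4 mol.
Φ(unknown) = 6.94e-5 / 1.919e-4 = 0.36.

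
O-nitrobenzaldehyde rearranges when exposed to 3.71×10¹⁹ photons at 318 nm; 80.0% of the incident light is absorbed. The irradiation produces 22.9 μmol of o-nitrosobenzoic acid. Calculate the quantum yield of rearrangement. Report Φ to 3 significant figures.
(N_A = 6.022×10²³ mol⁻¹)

Product: 22.9 μmol = 2.29×10⁻⁵ mol.
Moles of photons: 3.71×10¹⁹ / 6.022×10²³ = 6.161×10⁻⁵ mol.
Photons absorbed: 0.800 × 6.161×10⁻⁵ = 4.929×10⁻⁵ mol.
Φ = 2.29×10⁻⁵ mol / 4.929×10⁻⁵ mol photons = 0.465.

Φ = 0.465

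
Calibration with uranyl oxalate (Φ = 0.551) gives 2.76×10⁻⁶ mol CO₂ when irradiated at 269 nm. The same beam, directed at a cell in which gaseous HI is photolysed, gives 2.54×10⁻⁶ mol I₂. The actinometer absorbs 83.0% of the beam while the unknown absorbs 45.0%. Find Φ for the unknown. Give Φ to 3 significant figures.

Φ = 0.935

Photons absorbed by the actinometer: 2.76×10⁻⁶ / 0.551 = 5.009×10⁻⁶ mol.
Incident flux: 5.009×10⁻⁶ / 0.830 = 6.035×10⁻⁶ einstein.
Absorbed by unknown: 0.450 × 6.035×10⁻⁶ = 2.716×10⁻⁶ mol.
Φ(unknown) = 2.54×10⁻⁶ / 2.716×10⁻⁶ = 0.935.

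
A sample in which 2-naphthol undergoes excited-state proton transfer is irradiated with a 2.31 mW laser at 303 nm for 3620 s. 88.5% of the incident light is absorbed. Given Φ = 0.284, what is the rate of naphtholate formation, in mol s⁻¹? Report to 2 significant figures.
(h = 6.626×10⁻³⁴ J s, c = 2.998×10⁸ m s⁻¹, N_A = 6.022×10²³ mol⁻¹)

Photon energy at 303 nm: hc/λ = (6.626×10⁻³⁴)(2.998×10⁸)/(303×10⁻⁹) = 6.556×10⁻¹⁹ J.
Energy delivered: (2.31 mW)(3620 s) = 8.362 J.
Photons incident: 8.362 / 6.556×10⁻¹⁹ = 1.275×10¹⁹, i.e. 1.275×10¹⁹/6.022×10²³ = 2.117×10⁻⁵ mol.
Photons absorbed: 0.885 × 2.117×10⁻⁵ = 1.874×10⁻⁵ mol.
Product formed: 0.284 × 1.874×10⁻⁵ = 5.322×10⁻⁶ mol.
Rate: 5.322×10⁻⁶ / 3620 s = 1.5×10⁻⁹ mol s⁻¹.

1.5×10⁻⁹ mol s⁻¹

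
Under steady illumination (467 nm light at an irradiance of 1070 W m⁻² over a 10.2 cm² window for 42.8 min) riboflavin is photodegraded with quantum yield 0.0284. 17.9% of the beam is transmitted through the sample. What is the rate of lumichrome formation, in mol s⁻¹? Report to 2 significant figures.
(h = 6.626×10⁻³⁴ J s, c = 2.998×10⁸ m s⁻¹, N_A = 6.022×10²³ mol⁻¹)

Photon energy at 467 nm: hc/λ = (6.626×10⁻³⁴)(2.998×10⁸)/(467×10⁻⁹) = 4.254×10⁻¹⁹ J.
Energy delivered: (1070 W m⁻²)(10.2×10⁻⁴ m²)(2568 s) = 2803 J.
Photons incident: 2803 / 4.254×10⁻¹⁹ = 6.589×10²¹, i.e. 6.589×10²¹/6.022×10²³ = 0.01094 mol.
Fraction absorbed: 1 − 17.9/100 = 0.8210.
Photons absorbed: 0.8210 × 0.01094 = 0.008982 mol.
Product formed: 0.0284 × 0.008982 = 2.551×10⁻⁴ mol.
Rate: 2.551×10⁻⁴ / 2568 s = 9.9×10⁻⁸ mol s⁻¹.

9.9×10⁻⁸ mol s⁻¹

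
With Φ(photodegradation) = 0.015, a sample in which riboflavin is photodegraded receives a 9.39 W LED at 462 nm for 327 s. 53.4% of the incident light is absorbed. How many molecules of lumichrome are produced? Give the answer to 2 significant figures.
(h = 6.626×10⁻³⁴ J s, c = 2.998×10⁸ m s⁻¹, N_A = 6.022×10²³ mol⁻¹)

5.7×10¹⁹ molecules

Photon energy at 462 nm: hc/λ = (6.626×10⁻³⁴)(2.998×10⁸)/(462×10⁻⁹) = 4.300×10⁻¹⁹ J.
Energy delivered: (9.39 W)(327 s) = 3071 J.
Photons incident: 3071 / 4.300×10⁻¹⁹ = 7.142×10²¹, i.e. 7.142×10²¹/6.022×10²³ = 0.01186 mol.
Photons absorbed: 0.534 × 0.01186 = 0.006333 mol.
Product: Φ × n_abs = 0.015 × 0.006333 = 9.500×10⁻⁵ mol.
As a count: 9.500×10⁻⁵ × 6.022×10²³ = 5.7×10¹⁹.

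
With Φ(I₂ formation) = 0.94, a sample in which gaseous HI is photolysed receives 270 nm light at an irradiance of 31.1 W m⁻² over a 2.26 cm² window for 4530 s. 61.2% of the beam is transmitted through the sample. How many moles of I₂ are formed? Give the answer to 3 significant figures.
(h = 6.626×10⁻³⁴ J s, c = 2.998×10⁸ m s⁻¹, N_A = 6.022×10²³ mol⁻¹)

Photon energy at 270 nm: hc/λ = (6.626×10⁻³⁴)(2.998×10⁸)/(270×10⁻⁹) = 7.357×10⁻¹⁹ J.
Energy delivered: (31.1 W m⁻²)(2.26×10⁻⁴ m²)(4530 s) = 31.84 J.
Photons incident: 31.84 / 7.357×10⁻¹⁹ = 4.328×10¹⁹, i.e. 4.328×10¹⁹/6.022×10²³ = 7.187×10⁻⁵ mol.
Fraction absorbed: 1 − 61.2/100 = 0.3880.
Photons absorbed: 0.3880 × 7.187×10⁻⁵ = 2.789×10⁻⁵ mol.
Product: Φ × n_abs = 0.94 × 2.789×10⁻⁵ = 2.622×10⁻⁵ mol.

2.62×10⁻⁵ mol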